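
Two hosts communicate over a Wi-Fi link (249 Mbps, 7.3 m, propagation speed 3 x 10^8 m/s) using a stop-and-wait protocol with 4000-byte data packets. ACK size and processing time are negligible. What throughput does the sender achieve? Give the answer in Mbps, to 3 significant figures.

249 Mbps

t_tx = L/R = 32000/249000000 = 0.000128514 s.
t_prop = 7.3/300000000 = 2.43333e-08 s; RTT = 4.86667e-08 s.
Cycle = t_tx + RTT = 0.000128563 s.
Throughput = L / cycle = 32000 / 0.000128563 = 249 Mbps.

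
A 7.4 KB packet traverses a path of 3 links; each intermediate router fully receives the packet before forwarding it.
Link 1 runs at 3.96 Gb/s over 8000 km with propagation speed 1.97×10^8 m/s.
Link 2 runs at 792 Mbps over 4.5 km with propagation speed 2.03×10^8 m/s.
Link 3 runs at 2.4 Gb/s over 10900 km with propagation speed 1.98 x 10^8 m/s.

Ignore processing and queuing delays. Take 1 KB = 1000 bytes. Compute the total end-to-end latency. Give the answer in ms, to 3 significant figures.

95.8 ms

L = 59200 bits.
Transmission delays (L/R per hop): 0.0149495, 0.0747475, 0.0246667 ms; sum = 0.114364 ms.
Propagation delays (d/s per hop): 40.6091, 0.0221675, 55.0505 ms; sum = 95.6818 ms.
End-to-end = 95.8 ms.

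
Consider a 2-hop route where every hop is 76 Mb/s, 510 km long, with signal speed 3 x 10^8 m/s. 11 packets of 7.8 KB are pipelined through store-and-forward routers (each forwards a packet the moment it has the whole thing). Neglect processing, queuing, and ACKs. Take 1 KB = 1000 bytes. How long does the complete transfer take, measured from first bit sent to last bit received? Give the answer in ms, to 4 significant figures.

Per-hop transmission t_tx = L/R = 62400/76000000 = 0.821053 ms.
Per-hop propagation t_prop = 510000/300000000 = 1.7 ms.
Pipeline fill: first packet needs 2·t_tx to clear all hops; remaining 10 packets each add one t_tx.
Total = (2+11-1)·t_tx + 2·t_prop = 12·0.821053 + 2·1.7 = 13.25 ms.

13.25 ms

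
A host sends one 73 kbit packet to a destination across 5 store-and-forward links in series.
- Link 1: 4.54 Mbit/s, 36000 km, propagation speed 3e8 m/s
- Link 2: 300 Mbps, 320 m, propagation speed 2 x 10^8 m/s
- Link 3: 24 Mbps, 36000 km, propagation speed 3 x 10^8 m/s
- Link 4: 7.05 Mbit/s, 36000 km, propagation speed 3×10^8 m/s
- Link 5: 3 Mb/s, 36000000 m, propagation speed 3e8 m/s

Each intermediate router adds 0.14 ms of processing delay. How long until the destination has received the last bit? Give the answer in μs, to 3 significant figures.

535000 μs

L = 73000 bits.
Transmission delays (L/R per hop): 16079.3, 243.333, 3041.67, 10354.6, 24333.3 μs; sum = 54052.2 μs.
Propagation delays (d/s per hop): 120000, 1.6, 120000, 120000, 120000 μs; sum = 480002 μs.
Processing at 4 router(s): 4 × 0.14 ms = 560 μs.
End-to-end = 535000 μs.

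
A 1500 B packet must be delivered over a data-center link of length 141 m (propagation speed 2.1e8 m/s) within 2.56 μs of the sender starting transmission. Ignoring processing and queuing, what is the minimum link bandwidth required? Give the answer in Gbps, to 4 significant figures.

6.354 Gbps

L = 12000 bits.
Propagation delay = 141 / 210000000 = 0.671429 μs.
Transmission budget = 2.56 − 0.671429 = 1.88857 μs.
R ≥ L / t_tx = 12000 bits / 1.88857e-06 s = 6.354 Gbps.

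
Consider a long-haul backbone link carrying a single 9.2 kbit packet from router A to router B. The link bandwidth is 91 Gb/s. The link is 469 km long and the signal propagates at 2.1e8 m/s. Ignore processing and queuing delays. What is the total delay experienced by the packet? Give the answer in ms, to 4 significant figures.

L = 9200 bits.
Transmission delay = L/R = 9200 / 91000000000 = 0.000101099 ms.
Propagation delay = d/s = 469000 m / 210000000 m/s = 2.23333 ms.
Total = 2.233 ms.

2.233 ms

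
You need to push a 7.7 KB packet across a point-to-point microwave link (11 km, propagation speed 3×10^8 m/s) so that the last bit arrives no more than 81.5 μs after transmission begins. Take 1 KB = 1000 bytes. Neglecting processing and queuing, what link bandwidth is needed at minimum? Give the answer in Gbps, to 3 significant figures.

1.37 Gbps

L = 61600 bits.
Propagation delay = 11000 / 300000000 = 36.6667 μs.
Transmission budget = 81.5 − 36.6667 = 44.8333 μs.
R ≥ L / t_tx = 61600 bits / 4.48333e-05 s = 1.37 Gbps.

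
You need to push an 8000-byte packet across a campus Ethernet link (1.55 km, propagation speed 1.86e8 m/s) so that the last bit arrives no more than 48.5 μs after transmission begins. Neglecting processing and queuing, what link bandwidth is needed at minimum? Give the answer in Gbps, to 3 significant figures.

L = 64000 bits.
Propagation delay = 1550 / 186000000 = 8.33333 μs.
Transmission budget = 48.5 − 8.33333 = 40.1667 μs.
R ≥ L / t_tx = 64000 bits / 4.01667e-05 s = 1.59 Gbps.

1.59 Gbps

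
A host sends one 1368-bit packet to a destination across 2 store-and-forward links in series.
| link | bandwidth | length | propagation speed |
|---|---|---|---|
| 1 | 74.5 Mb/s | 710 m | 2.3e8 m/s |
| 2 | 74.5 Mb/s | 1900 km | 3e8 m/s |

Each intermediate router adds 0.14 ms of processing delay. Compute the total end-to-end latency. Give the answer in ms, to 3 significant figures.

6.51 ms

Transmission delay per hop = L/R = 1368/74500000 = 0.0183624 ms; 2 hops → 0.0367248 ms.
Propagation delays (d/s per hop): 0.00308696, 6.33333 ms; sum = 6.33642 ms.
Processing at 1 router(s): 1 × 0.14 ms = 0.14 ms.
End-to-end = 6.51 ms.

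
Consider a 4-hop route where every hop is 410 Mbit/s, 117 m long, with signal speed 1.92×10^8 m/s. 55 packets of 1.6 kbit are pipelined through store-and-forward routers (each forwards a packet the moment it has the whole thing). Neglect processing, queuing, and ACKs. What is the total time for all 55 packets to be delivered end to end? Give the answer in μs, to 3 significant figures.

Per-hop transmission t_tx = L/R = 1600/410000000 = 3.90244 μs.
Per-hop propagation t_prop = 117/192000000 = 0.609375 μs.
Pipeline fill: first packet needs 4·t_tx to clear all hops; remaining 54 packets each add one t_tx.
Total = (4+55-1)·t_tx + 4·t_prop = 58·3.90244 + 4·0.609375 = 229 μs.

229 μs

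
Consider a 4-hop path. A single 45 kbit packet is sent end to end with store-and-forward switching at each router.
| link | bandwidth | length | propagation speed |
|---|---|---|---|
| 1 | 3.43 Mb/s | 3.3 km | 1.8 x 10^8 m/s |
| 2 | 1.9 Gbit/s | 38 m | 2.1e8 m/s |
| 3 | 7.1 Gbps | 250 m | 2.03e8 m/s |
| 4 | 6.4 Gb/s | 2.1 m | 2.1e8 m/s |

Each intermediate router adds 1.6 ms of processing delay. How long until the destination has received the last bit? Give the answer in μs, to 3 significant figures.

18000 μs

L = 45000 bits.
Transmission delays (L/R per hop): 13119.5, 23.6842, 6.33803, 7.03125 μs; sum = 13156.6 μs.
Propagation delays (d/s per hop): 18.3333, 0.180952, 1.23153, 0.01 μs; sum = 19.7558 μs.
Processing at 3 router(s): 3 × 1.6 ms = 4800 μs.
End-to-end = 18000 μs.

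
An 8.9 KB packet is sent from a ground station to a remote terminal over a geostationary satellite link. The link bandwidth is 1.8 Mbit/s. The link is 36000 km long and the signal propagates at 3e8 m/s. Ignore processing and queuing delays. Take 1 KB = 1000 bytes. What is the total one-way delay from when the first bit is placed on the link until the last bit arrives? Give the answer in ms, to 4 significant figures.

159.6 ms

L = 71200 bits.
Transmission delay = L/R = 71200 / 1800000 = 39.5556 ms.
Propagation delay = d/s = 36000000 m / 300000000 m/s = 120 ms.
Total = 159.6 ms.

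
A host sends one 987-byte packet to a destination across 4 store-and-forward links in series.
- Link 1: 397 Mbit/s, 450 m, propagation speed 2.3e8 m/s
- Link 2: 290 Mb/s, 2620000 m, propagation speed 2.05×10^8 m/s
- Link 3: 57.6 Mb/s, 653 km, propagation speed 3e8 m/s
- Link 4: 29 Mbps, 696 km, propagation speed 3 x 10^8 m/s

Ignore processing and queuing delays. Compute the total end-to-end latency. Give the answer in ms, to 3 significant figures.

17.7 ms

L = 987 × 8 = 7896 bits.
Transmission delays (L/R per hop): 0.0198892, 0.0272276, 0.137083, 0.272276 ms; sum = 0.456476 ms.
Propagation delays (d/s per hop): 0.00195652, 12.7805, 2.17667, 2.32 ms; sum = 17.2791 ms.
End-to-end = 17.7 ms.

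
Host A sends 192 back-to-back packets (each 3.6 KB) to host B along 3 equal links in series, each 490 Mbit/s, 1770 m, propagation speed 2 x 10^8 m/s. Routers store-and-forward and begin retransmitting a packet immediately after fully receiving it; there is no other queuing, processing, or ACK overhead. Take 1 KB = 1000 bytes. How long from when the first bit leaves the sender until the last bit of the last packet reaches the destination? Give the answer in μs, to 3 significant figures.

11400 μs

Per-hop transmission t_tx = L/R = 28800/490000000 = 58.7755 μs.
Per-hop propagation t_prop = 1770/200000000 = 8.85 μs.
Pipeline fill: first packet needs 3·t_tx to clear all hops; remaining 191 packets each add one t_tx.
Total = (3+192-1)·t_tx + 3·t_prop = 194·58.7755 + 3·8.85 = 11400 μs.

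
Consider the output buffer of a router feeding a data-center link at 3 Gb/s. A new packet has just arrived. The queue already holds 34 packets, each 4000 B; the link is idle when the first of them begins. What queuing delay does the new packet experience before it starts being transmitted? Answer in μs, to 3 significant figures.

363 μs

Each queued packet: L/R = 32000/3000000000 = 10.6667 μs.
34 queued → 362.667 μs.
Queuing delay = 363 μs.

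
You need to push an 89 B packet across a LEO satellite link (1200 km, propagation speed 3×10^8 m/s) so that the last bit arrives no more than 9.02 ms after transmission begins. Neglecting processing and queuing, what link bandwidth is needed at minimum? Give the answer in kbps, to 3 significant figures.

142 kbps

L = 712 bits.
Propagation delay = 1200000 / 300000000 = 4 ms.
Transmission budget = 9.02 − 4 = 5.02 ms.
R ≥ L / t_tx = 712 bits / 0.00502 s = 142 kbps.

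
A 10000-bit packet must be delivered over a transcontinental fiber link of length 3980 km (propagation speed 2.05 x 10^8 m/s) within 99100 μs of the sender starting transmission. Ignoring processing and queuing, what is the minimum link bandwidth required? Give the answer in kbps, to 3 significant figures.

125 kbps

Propagation delay = 3980000 / 2.05e+08 = 19414.6 μs.
Transmission budget = 99100 − 19414.6 = 79685.4 μs.
R ≥ L / t_tx = 10000 bits / 0.0796854 s = 125 kbps.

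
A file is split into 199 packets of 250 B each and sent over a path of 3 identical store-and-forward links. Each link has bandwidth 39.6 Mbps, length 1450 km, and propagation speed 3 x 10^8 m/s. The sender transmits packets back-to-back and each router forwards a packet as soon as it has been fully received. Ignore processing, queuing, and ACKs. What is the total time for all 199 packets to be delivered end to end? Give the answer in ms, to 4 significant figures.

Per-hop transmission t_tx = L/R = 2000/39600000 = 0.0505051 ms.
Per-hop propagation t_prop = 1450000/300000000 = 4.83333 ms.
Pipeline fill: first packet needs 3·t_tx to clear all hops; remaining 198 packets each add one t_tx.
Total = (3+199-1)·t_tx + 3·t_prop = 201·0.0505051 + 3·4.83333 = 24.65 ms.

24.65 ms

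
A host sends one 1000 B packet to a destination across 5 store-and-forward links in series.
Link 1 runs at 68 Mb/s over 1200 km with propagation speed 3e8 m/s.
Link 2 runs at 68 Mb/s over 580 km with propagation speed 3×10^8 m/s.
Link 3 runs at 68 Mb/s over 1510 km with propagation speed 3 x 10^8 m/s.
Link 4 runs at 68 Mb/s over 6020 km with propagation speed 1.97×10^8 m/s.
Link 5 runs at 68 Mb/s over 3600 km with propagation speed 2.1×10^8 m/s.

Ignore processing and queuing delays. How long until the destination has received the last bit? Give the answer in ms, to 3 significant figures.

59.3 ms

L = 1000 × 8 = 8000 bits.
Transmission delay per hop = L/R = 8000/68000000 = 0.117647 ms; 5 hops → 0.588235 ms.
Propagation delays (d/s per hop): 4, 1.93333, 5.03333, 30.5584, 17.1429 ms; sum = 58.6679 ms.
End-to-end = 59.3 ms.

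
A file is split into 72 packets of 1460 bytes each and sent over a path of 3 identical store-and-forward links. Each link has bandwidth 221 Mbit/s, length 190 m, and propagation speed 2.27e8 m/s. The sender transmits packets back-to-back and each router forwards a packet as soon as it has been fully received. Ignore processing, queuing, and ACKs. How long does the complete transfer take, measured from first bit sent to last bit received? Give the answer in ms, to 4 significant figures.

Per-hop transmission t_tx = L/R = 11680/221000000 = 0.0528507 ms.
Per-hop propagation t_prop = 190/227000000 = 0.000837004 ms.
Pipeline fill: first packet needs 3·t_tx to clear all hops; remaining 71 packets each add one t_tx.
Total = (3+72-1)·t_tx + 3·t_prop = 74·0.0528507 + 3·0.000837004 = 3.913 ms.

3.913 ms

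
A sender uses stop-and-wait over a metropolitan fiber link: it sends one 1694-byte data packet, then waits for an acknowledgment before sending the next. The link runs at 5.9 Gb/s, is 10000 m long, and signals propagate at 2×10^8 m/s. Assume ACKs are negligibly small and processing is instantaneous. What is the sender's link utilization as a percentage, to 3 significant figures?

2.25 %

t_tx = L/R = 13552/5900000000 = 2.29695e-06 s.
t_prop = 10000/200000000 = 5e-05 s; RTT = 0.0001 s.
Cycle = t_tx + RTT = 0.000102297 s.
Utilization = t_tx / cycle = 2.29695e-06/0.000102297 = 2.25 %.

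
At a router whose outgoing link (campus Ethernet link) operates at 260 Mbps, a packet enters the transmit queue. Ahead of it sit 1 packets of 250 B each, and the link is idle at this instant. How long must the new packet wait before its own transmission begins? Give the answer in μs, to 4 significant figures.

Each queued packet: L/R = 2000/260000000 = 7.69231 μs.
1 queued → 7.69231 μs.
Queuing delay = 7.692 μs.

7.692 μs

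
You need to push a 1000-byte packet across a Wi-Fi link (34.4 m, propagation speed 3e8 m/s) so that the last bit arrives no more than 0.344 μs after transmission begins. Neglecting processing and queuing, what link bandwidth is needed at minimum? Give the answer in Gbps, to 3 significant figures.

L = 8000 bits.
Propagation delay = 34.4 / 300000000 = 0.114667 μs.
Transmission budget = 0.344 − 0.114667 = 0.229333 μs.
R ≥ L / t_tx = 8000 bits / 2.29333e-07 s = 34.9 Gbps.

34.9 Gbps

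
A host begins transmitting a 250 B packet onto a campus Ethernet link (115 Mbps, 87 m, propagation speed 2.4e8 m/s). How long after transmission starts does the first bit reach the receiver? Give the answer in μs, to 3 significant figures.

First bit experiences only propagation delay: d/s = 87/240000000 = 0.363 μs.

0.363 μs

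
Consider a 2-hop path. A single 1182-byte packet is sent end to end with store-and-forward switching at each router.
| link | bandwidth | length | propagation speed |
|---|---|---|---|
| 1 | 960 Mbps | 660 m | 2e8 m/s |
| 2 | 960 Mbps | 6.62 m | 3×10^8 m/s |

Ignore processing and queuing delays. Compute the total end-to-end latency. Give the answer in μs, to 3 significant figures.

23.0 μs

L = 1182 × 8 = 9456 bits.
Transmission delay per hop = L/R = 9456/960000000 = 9.85 μs; 2 hops → 19.7 μs.
Propagation delays (d/s per hop): 3.3, 0.0220667 μs; sum = 3.32207 μs.
End-to-end = 23.0 μs.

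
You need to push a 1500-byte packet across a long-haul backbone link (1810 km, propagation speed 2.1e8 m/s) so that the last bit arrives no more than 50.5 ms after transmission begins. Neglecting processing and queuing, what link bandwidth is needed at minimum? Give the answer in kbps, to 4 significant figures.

286.5 kbps

L = 12000 bits.
Propagation delay = 1810000 / 210000000 = 8.61905 ms.
Transmission budget = 50.5 − 8.61905 = 41.881 ms.
R ≥ L / t_tx = 12000 bits / 0.041881 s = 286.5 kbps.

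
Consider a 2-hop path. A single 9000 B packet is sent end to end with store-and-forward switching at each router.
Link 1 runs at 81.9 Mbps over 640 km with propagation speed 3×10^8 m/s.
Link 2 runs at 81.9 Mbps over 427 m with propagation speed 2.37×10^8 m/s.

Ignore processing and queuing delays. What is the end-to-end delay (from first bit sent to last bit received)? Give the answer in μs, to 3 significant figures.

L = 9000 × 8 = 72000 bits.
Transmission delay per hop = L/R = 72000/81900000 = 879.121 μs; 2 hops → 1758.24 μs.
Propagation delays (d/s per hop): 2133.33, 1.80169 μs; sum = 2135.14 μs.
End-to-end = 3890 μs.

3890 μs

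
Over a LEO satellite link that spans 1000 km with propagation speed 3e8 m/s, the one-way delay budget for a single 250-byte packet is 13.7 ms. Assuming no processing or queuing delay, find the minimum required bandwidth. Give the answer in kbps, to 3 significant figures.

L = 2000 bits.
Propagation delay = 1000000 / 300000000 = 3.33333 ms.
Transmission budget = 13.7 − 3.33333 = 10.3667 ms.
R ≥ L / t_tx = 2000 bits / 0.0103667 s = 193 kbps.

193 kbps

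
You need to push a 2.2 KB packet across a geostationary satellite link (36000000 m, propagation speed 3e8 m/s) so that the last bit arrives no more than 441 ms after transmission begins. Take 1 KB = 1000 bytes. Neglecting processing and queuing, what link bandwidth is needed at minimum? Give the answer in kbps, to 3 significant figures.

L = 17600 bits.
Propagation delay = 36000000 / 300000000 = 120 ms.
Transmission budget = 441 − 120 = 321 ms.
R ≥ L / t_tx = 17600 bits / 0.321 s = 54.8 kbps.

54.8 kbps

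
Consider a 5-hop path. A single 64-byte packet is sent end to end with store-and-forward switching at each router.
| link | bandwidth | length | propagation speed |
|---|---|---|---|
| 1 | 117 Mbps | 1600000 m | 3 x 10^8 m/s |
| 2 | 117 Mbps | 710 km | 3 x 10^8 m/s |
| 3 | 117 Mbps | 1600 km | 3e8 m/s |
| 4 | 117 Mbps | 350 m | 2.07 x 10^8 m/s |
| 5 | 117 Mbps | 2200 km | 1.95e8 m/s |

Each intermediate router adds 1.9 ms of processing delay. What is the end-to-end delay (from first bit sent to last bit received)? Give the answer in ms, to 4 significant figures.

31.94 ms

L = 64 × 8 = 512 bits.
Transmission delay per hop = L/R = 512/117000000 = 0.00437607 ms; 5 hops → 0.0218803 ms.
Propagation delays (d/s per hop): 5.33333, 2.36667, 5.33333, 0.00169082, 11.2821 ms; sum = 24.3171 ms.
Processing at 4 router(s): 4 × 1.9 ms = 7.6 ms.
End-to-end = 31.94 ms.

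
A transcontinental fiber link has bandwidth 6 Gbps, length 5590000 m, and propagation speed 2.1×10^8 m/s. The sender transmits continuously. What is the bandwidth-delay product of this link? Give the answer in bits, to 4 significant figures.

Propagation delay = 5590000 / 210000000 = 0.026619 s.
BDP = R × t_prop = 6000000000 × 0.026619 = 159714000 bits.

159700000 bits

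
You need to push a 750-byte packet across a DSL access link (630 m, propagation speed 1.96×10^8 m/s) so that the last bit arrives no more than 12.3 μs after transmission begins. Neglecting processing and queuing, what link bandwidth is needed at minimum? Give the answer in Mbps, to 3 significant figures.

L = 6000 bits.
Propagation delay = 630 / 196000000 = 3.21429 μs.
Transmission budget = 12.3 − 3.21429 = 9.08571 μs.
R ≥ L / t_tx = 6000 bits / 9.08571e-06 s = 660 Mbps.

660 Mbps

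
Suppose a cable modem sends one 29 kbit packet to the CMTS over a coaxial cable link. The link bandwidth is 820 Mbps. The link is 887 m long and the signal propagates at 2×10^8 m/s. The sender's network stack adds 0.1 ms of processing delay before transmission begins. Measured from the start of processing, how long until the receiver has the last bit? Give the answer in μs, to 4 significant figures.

L = 29000 bits.
Transmission delay = L/R = 29000 / 820000000 = 35.3659 μs.
Propagation delay = d/s = 887 m / 200000000 m/s = 4.435 μs.
Plus processing delay 0.1 ms = 100 μs.
Total = 139.8 μs.

139.8 μs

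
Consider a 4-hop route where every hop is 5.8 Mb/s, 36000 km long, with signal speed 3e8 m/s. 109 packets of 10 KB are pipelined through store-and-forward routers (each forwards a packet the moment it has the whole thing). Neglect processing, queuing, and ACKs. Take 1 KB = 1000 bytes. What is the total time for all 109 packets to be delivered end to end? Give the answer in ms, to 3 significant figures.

Per-hop transmission t_tx = L/R = 80000/5800000 = 13.7931 ms.
Per-hop propagation t_prop = 36000000/300000000 = 120 ms.
Pipeline fill: first packet needs 4·t_tx to clear all hops; remaining 108 packets each add one t_tx.
Total = (4+109-1)·t_tx + 4·t_prop = 112·13.7931 + 4·120 = 2020 ms.

2020 ms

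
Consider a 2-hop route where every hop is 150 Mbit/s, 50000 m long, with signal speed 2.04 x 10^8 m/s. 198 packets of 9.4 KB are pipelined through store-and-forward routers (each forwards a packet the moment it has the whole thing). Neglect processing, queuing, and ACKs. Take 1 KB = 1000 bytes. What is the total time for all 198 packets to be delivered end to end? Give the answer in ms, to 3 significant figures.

Per-hop transmission t_tx = L/R = 75200/150000000 = 0.501333 ms.
Per-hop propagation t_prop = 50000/204000000 = 0.245098 ms.
Pipeline fill: first packet needs 2·t_tx to clear all hops; remaining 197 packets each add one t_tx.
Total = (2+198-1)·t_tx + 2·t_prop = 199·0.501333 + 2·0.245098 = 100 ms.

100 ms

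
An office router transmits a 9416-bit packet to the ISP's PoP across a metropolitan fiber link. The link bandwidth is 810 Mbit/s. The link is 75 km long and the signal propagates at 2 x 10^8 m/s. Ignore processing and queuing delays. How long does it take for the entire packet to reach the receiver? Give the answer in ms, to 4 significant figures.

0.3866 ms

Transmission delay = L/R = 9416 / 810000000 = 0.0116247 ms.
Propagation delay = d/s = 75000 m / 200000000 m/s = 0.375 ms.
Total = 0.3866 ms.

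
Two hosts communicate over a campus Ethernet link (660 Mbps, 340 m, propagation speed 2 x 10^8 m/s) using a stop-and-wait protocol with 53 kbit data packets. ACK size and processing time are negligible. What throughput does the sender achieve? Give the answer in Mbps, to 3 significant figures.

t_tx = L/R = 53000/660000000 = 8.0303e-05 s.
t_prop = 340/200000000 = 1.7e-06 s; RTT = 3.4e-06 s.
Cycle = t_tx + RTT = 8.3703e-05 s.
Throughput = L / cycle = 53000 / 8.3703e-05 = 633 Mbps.

633 Mbps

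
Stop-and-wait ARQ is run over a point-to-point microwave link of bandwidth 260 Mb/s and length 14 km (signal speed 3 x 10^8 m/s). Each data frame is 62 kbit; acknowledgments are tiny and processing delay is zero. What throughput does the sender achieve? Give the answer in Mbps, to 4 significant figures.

186.9 Mbps

t_tx = L/R = 62000/260000000 = 0.000238462 s.
t_prop = 14000/300000000 = 4.66667e-05 s; RTT = 9.33333e-05 s.
Cycle = t_tx + RTT = 0.000331795 s.
Throughput = L / cycle = 62000 / 0.000331795 = 186.9 Mbps.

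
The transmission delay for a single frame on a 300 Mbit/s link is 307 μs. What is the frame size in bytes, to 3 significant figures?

L = R × t_tx = 300000000 b/s × 0.000307 s = 92100 bits.
In bytes: 92100 / 8 = 11500 bytes.

11500 bytes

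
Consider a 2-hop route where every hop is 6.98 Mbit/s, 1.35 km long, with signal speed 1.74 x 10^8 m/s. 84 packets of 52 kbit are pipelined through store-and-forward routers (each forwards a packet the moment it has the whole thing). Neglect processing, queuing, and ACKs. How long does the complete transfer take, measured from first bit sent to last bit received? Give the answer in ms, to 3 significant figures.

Per-hop transmission t_tx = L/R = 52000/6980000 = 7.44986 ms.
Per-hop propagation t_prop = 1350/174000000 = 0.00775862 ms.
Pipeline fill: first packet needs 2·t_tx to clear all hops; remaining 83 packets each add one t_tx.
Total = (2+84-1)·t_tx + 2·t_prop = 85·7.44986 + 2·0.00775862 = 633 ms.

633 ms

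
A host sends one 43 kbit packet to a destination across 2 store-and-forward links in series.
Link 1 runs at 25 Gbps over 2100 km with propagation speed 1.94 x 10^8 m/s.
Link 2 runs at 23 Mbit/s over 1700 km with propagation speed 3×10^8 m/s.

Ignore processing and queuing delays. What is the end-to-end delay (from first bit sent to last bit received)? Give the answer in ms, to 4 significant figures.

18.36 ms

L = 43000 bits.
Transmission delays (L/R per hop): 0.00172, 1.86957 ms; sum = 1.87129 ms.
Propagation delays (d/s per hop): 10.8247, 5.66667 ms; sum = 16.4914 ms.
End-to-end = 18.36 ms.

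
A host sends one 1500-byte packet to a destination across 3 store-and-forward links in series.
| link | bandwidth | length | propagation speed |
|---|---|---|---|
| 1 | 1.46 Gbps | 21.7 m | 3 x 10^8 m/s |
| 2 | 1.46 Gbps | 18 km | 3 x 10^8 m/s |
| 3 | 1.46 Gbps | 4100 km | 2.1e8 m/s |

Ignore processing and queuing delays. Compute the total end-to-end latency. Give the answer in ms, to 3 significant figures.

19.6 ms

L = 1500 × 8 = 12000 bits.
Transmission delay per hop = L/R = 12000/1460000000 = 0.00821918 ms; 3 hops → 0.0246575 ms.
Propagation delays (d/s per hop): 7.23333e-05, 0.06, 19.5238 ms; sum = 19.5839 ms.
End-to-end = 19.6 ms.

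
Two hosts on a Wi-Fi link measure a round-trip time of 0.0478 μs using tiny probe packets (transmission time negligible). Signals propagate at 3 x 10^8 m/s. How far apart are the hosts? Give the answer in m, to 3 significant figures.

7.17 m

One-way propagation = RTT/2 = 0.0239 μs.
d = s × t = 300000000 × 2.39e-08 = 7.17 m.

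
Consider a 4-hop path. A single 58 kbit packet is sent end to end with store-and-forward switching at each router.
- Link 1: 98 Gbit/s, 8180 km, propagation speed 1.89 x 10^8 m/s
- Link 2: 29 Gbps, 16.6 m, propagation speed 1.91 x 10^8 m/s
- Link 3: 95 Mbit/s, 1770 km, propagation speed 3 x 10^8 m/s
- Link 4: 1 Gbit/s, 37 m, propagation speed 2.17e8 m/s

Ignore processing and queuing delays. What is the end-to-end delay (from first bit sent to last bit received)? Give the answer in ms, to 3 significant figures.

L = 58000 bits.
Transmission delays (L/R per hop): 0.000591837, 0.002, 0.610526, 0.058 ms; sum = 0.671118 ms.
Propagation delays (d/s per hop): 43.2804, 8.6911e-05, 5.9, 0.000170507 ms; sum = 49.1807 ms.
End-to-end = 49.9 ms.

49.9 ms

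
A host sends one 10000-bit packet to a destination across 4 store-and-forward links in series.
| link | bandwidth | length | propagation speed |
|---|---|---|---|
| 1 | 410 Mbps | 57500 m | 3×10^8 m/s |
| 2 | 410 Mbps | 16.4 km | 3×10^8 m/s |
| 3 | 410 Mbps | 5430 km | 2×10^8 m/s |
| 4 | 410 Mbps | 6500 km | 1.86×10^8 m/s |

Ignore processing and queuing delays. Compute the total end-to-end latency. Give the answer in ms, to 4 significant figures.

Transmission delay per hop = L/R = 10000/410000000 = 0.0243902 ms; 4 hops → 0.097561 ms.
Propagation delays (d/s per hop): 0.191667, 0.0546667, 27.15, 34.9462 ms; sum = 62.3426 ms.
End-to-end = 62.44 ms.

62.44 ms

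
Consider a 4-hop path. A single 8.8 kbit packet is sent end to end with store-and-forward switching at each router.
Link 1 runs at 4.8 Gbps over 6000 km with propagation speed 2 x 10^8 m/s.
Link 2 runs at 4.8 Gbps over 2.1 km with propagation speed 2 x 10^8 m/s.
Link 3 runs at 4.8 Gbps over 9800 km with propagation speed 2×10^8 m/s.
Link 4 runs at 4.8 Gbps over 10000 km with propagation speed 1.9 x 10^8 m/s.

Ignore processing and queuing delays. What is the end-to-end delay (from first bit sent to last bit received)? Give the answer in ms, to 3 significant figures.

L = 8800 bits.
Transmission delay per hop = L/R = 8800/4800000000 = 0.00183333 ms; 4 hops → 0.00733333 ms.
Propagation delays (d/s per hop): 30, 0.0105, 49, 52.6316 ms; sum = 131.642 ms.
End-to-end = 132 ms.

132 ms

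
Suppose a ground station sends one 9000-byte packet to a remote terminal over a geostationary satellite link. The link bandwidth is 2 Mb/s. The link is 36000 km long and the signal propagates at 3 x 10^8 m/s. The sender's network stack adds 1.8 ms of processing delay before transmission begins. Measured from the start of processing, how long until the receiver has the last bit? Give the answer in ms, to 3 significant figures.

L = 9000 × 8 = 72000 bits.
Transmission delay = L/R = 72000 / 2000000 = 36 ms.
Propagation delay = d/s = 36000000 m / 300000000 m/s = 120 ms.
Plus processing delay 1.8 ms = 1.8 ms.
Total = 158 ms.

158 ms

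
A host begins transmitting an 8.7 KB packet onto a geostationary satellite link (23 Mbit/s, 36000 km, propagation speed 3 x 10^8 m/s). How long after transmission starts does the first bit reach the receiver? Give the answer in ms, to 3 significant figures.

120 ms

First bit experiences only propagation delay: d/s = 36000000/300000000 = 120 ms.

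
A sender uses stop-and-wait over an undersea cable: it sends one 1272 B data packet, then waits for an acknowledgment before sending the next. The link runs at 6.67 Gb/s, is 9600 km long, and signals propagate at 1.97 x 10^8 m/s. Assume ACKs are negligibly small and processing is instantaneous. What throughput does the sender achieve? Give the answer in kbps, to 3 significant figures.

104 kbps

t_tx = L/R = 10176/6670000000 = 1.52564e-06 s.
t_prop = 9600000/197000000 = 0.048731 s; RTT = 0.0974619 s.
Cycle = t_tx + RTT = 0.0974635 s.
Throughput = L / cycle = 10176 / 0.0974635 = 104 kbps.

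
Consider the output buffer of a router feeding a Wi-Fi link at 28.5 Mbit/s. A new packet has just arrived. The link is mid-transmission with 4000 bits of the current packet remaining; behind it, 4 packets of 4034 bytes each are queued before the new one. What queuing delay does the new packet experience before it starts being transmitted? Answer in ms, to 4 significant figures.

4.670 ms

Each queued packet: L/R = 32272/28500000 = 1.13235 ms.
4 queued → 4.5294 ms.
Plus remaining 4000 bits of current packet: 0.140351 ms.
Queuing delay = 4.670 ms.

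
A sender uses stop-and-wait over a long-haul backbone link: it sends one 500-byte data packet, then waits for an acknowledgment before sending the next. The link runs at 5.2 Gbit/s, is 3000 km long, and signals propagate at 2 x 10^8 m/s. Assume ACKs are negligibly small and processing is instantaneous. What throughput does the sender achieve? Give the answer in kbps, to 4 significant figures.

t_tx = L/R = 4000/5200000000 = 7.69231e-07 s.
t_prop = 3000000/200000000 = 0.015 s; RTT = 0.03 s.
Cycle = t_tx + RTT = 0.0300008 s.
Throughput = L / cycle = 4000 / 0.0300008 = 133.3 kbps.

133.3 kbps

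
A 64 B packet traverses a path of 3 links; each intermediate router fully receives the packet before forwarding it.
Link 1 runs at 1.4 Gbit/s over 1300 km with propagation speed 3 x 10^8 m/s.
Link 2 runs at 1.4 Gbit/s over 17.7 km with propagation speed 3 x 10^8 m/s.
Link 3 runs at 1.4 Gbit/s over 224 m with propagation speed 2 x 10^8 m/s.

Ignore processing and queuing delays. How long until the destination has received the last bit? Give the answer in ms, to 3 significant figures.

4.39 ms

L = 64 × 8 = 512 bits.
Transmission delay per hop = L/R = 512/1400000000 = 0.000365714 ms; 3 hops → 0.00109714 ms.
Propagation delays (d/s per hop): 4.33333, 0.059, 0.00112 ms; sum = 4.39345 ms.
End-to-end = 4.39 ms.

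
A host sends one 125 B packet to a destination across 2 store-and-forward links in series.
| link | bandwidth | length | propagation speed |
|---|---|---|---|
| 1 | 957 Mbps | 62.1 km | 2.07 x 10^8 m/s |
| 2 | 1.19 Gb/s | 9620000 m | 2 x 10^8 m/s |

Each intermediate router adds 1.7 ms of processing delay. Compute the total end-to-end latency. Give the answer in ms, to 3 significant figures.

50.1 ms

L = 125 × 8 = 1000 bits.
Transmission delays (L/R per hop): 0.00104493, 0.000840336 ms; sum = 0.00188527 ms.
Propagation delays (d/s per hop): 0.3, 48.1 ms; sum = 48.4 ms.
Processing at 1 router(s): 1 × 1.7 ms = 1.7 ms.
End-to-end = 50.1 ms.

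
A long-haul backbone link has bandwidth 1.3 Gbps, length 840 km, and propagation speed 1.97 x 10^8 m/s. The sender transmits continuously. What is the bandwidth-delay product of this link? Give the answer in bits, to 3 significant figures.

Propagation delay = 840000 / 197000000 = 0.00426396 s.
BDP = R × t_prop = 1300000000 × 0.00426396 = 5543150 bits.

5540000 bits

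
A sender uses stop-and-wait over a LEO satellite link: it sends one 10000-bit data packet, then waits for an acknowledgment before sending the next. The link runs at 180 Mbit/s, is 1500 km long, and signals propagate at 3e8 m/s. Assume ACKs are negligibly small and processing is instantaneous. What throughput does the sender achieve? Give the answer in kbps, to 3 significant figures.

994 kbps

t_tx = L/R = 10000/180000000 = 5.55556e-05 s.
t_prop = 1500000/300000000 = 0.005 s; RTT = 0.01 s.
Cycle = t_tx + RTT = 0.0100556 s.
Throughput = L / cycle = 10000 / 0.0100556 = 994 kbps.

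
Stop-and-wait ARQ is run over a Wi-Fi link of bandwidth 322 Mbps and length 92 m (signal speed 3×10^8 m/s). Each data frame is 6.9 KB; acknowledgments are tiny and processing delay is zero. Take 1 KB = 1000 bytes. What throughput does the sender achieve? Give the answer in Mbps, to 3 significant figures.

321 Mbps

t_tx = L/R = 55200/322000000 = 0.000171429 s.
t_prop = 92/300000000 = 3.06667e-07 s; RTT = 6.13333e-07 s.
Cycle = t_tx + RTT = 0.000172042 s.
Throughput = L / cycle = 55200 / 0.000172042 = 321 Mbps.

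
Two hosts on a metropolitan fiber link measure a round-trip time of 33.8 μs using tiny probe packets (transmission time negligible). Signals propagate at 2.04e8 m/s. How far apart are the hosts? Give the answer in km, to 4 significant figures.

One-way propagation = RTT/2 = 16.9 μs.
d = s × t = 204000000 × 1.69e-05 = 3.448 km.

3.448 km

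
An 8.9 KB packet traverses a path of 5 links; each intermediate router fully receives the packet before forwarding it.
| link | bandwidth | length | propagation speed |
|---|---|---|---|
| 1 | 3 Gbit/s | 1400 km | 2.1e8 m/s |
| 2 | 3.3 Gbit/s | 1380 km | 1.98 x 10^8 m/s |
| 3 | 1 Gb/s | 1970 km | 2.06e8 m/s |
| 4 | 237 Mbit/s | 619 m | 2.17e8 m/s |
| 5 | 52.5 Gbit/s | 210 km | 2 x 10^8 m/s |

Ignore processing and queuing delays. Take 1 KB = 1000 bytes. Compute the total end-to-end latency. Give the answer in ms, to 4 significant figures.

L = 71200 bits.
Transmission delays (L/R per hop): 0.0237333, 0.0215758, 0.0712, 0.300422, 0.00135619 ms; sum = 0.418287 ms.
Propagation delays (d/s per hop): 6.66667, 6.9697, 9.56311, 0.00285253, 1.05 ms; sum = 24.2523 ms.
End-to-end = 24.67 ms.

24.67 ms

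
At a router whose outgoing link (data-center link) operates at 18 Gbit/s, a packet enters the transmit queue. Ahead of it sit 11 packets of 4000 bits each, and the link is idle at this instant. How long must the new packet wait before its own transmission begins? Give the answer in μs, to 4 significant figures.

2.444 μs

Each queued packet: L/R = 4000/18000000000 = 0.222222 μs.
11 queued → 2.44444 μs.
Queuing delay = 2.444 μs.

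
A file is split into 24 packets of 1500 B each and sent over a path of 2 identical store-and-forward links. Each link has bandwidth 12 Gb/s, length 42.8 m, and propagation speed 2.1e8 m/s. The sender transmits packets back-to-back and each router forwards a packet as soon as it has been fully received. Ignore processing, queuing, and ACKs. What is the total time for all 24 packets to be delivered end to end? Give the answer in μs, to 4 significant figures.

25.41 μs

Per-hop transmission t_tx = L/R = 12000/12000000000 = 1 μs.
Per-hop propagation t_prop = 42.8/210000000 = 0.20381 μs.
Pipeline fill: first packet needs 2·t_tx to clear all hops; remaining 23 packets each add one t_tx.
Total = (2+24-1)·t_tx + 2·t_prop = 25·1 + 2·0.20381 = 25.41 μs.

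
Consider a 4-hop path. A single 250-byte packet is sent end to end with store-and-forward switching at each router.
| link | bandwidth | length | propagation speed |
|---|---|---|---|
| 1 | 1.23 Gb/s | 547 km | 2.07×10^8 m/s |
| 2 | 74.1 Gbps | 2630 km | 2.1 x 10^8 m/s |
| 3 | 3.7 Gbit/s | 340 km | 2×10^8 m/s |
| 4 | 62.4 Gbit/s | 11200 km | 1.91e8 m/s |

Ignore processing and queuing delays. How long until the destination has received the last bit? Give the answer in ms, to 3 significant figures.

L = 250 × 8 = 2000 bits.
Transmission delays (L/R per hop): 0.00162602, 2.69906e-05, 0.000540541, 3.20513e-05 ms; sum = 0.0022256 ms.
Propagation delays (d/s per hop): 2.64251, 12.5238, 1.7, 58.6387 ms; sum = 75.5051 ms.
End-to-end = 75.5 ms.

75.5 ms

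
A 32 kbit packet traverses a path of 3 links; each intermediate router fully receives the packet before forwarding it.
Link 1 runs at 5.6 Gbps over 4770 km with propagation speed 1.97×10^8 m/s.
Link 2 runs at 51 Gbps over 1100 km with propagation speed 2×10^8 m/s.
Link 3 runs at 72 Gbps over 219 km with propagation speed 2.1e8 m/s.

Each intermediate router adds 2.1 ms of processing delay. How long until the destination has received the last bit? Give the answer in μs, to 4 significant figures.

34960 μs

L = 32000 bits.
Transmission delays (L/R per hop): 5.71429, 0.627451, 0.444444 μs; sum = 6.78618 μs.
Propagation delays (d/s per hop): 24213.2, 5500, 1042.86 μs; sum = 30756.1 μs.
Processing at 2 router(s): 2 × 2.1 ms = 4200 μs.
End-to-end = 34960 μs.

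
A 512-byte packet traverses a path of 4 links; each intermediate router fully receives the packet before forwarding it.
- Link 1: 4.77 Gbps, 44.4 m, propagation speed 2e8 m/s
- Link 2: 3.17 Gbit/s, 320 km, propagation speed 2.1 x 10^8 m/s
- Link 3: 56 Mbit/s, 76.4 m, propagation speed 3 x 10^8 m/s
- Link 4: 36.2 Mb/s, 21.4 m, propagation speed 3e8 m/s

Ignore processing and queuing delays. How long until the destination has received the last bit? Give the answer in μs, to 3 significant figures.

1710 μs

L = 512 × 8 = 4096 bits.
Transmission delays (L/R per hop): 0.8587, 1.29211, 73.1429, 113.149 μs; sum = 188.443 μs.
Propagation delays (d/s per hop): 0.222, 1523.81, 0.254667, 0.0713333 μs; sum = 1524.36 μs.
End-to-end = 1710 μs.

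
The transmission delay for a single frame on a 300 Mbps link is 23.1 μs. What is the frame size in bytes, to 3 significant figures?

866 bytes

L = R × t_tx = 300000000 b/s × 2.31e-05 s = 6930 bits.
In bytes: 6930 / 8 = 866 bytes.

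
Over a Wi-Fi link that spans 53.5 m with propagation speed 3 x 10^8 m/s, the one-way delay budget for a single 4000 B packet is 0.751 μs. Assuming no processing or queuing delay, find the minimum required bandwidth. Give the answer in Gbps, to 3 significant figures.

L = 32000 bits.
Propagation delay = 53.5 / 300000000 = 0.178333 μs.
Transmission budget = 0.751 − 0.178333 = 0.572667 μs.
R ≥ L / t_tx = 32000 bits / 5.72667e-07 s = 55.9 Gbps.

55.9 Gbps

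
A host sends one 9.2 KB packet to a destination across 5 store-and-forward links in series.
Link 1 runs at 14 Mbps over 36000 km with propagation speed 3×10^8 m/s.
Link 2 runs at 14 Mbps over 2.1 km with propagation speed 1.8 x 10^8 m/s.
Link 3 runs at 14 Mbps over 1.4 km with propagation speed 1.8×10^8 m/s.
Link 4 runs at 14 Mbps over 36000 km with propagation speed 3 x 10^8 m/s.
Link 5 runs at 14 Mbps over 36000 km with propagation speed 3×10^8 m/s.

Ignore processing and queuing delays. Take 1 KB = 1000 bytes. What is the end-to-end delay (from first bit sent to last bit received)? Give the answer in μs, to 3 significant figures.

386000 μs

L = 73600 bits.
Transmission delay per hop = L/R = 73600/14000000 = 5257.14 μs; 5 hops → 26285.7 μs.
Propagation delays (d/s per hop): 120000, 11.6667, 7.77778, 120000, 120000 μs; sum = 360019 μs.
End-to-end = 386000 μs.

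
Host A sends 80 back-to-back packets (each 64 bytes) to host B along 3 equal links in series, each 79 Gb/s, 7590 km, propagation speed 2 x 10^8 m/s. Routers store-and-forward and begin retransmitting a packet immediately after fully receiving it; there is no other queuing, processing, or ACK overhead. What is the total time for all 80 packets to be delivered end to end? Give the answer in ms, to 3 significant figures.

114 ms

Per-hop transmission t_tx = L/R = 512/79000000000 = 6.48101e-06 ms.
Per-hop propagation t_prop = 7590000/200000000 = 37.95 ms.
Pipeline fill: first packet needs 3·t_tx to clear all hops; remaining 79 packets each add one t_tx.
Total = (3+80-1)·t_tx + 3·t_prop = 82·6.48101e-06 + 3·37.95 = 114 ms.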